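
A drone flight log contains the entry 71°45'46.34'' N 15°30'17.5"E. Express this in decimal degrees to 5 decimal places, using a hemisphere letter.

Latitude: 71 + 45/60 + 46.34/3600 = 71.762872
Longitude: 15 + 30/60 + 17.5/3600 = 15.504861

71.76287° N, 15.50486° E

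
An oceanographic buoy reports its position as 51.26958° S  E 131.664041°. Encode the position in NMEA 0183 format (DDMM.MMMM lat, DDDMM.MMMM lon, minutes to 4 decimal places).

5116.1748,S / 13139.8425,E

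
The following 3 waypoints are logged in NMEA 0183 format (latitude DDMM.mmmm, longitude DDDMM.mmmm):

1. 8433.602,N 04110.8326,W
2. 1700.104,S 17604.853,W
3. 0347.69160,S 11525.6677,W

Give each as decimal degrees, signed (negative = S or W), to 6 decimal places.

Point 1:
  Lat: split at 2 digits → 84° and 33.602′; 84 + 33.602/60 = 84.5600333
  N → positive
  Longitude: split at 3 digits → 041° and 10.8326′; 41 + 10.8326/60 = 41.1805433
  hemisphere W, so the sign is −
Point 2:
  Latitude: degrees = first 2 digits = 17, minutes = 0.104; 17 + 0.104/60 = 17.0017333
  S → negative
  Lon: degrees = first 3 digits = 176, minutes = 4.853; 176 + 4.853/60 = 176.0808833
  W → negative
Point 3:
  φ: split at 2 digits → 03° and 47.6916′; 3 + 47.6916/60 = 3.7948600
  S ⇒ negate
  Longitude: degrees = first 3 digits = 115, minutes = 25.6677; 115 + 25.6677/60 = 115.4277950
  hemisphere W, so the sign is −

1. 84.560033, -41.180543
2. -17.001733, -176.080883
3. -3.794860, -115.427795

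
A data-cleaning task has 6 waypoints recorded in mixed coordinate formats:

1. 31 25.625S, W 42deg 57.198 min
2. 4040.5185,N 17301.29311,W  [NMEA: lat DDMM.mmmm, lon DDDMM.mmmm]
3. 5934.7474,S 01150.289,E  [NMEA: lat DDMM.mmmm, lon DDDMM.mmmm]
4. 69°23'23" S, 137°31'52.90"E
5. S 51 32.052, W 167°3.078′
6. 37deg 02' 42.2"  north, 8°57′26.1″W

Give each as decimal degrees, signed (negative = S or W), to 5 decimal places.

1. -31.42708, -42.95330
2. 40.67531, -173.02155
3. -59.57912, 11.83815
4. -69.38972, 137.53136
5. -51.53420, -167.05130
6. 37.04506, -8.95725

Point 1:
  φ: 25.625′ = 0.427083°; total 31.427083
  S ⇒ negate
  Lon: 42 + 57.198/60 = 42.953300
  hemisphere W, so the sign is −
Point 2:
  Latitude: split at 2 digits → 40° and 40.5185′; 40 + 40.5185/60 = 40.675308
  N → positive
  λ: degrees = first 3 digits = 173, minutes = 1.29311; 173 + 1.29311/60 = 173.021552
  W → negative
Point 3:
  Lat: split at 2 digits → 59° and 34.7474′; 59 + 34.7474/60 = 59.579123
  hemisphere S, so the sign is −
  Longitude: degrees = first 3 digits = 11, minutes = 50.289; 11 + 50.289/60 = 11.838150
  E → positive
Point 4:
  Latitude: 23′ + 23″ = 23.38333′; 69 + 23.38333/60 = 69.389722
  S ⇒ negate
  Lon: 31′ + 52.9″ = 31.88167′; 137 + 31.88167/60 = 137.531361
  E → positive
Point 5:
  φ: 51 + 32.052/60 = 51.534200
  hemisphere S, so the sign is −
  λ: 167 + 3.078/60 = 167.051300
  W → negative
Point 6:
  Latitude: 2′ + 42.2″ = 2.70333′; 37 + 2.70333/60 = 37.045056
  N ⇒ keep positive
  Lon: 8° + 57/60 + 26.1/3600 = 8 + 0.950000 + 0.007250 = 8.957250
  hemisphere W, so the sign is −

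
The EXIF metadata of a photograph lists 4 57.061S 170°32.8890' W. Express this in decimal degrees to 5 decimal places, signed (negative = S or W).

φ: 57.061′ = 0.951017°; total 4.951017
S ⇒ negate
Longitude: 170 + 32.889/60 = 170.548150
hemisphere W, so the sign is −

-4.95102, -170.54815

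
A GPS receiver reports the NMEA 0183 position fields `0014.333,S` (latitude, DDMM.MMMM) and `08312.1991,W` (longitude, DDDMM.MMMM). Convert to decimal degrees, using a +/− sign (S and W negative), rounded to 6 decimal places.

-0.238883, -83.203318

Lat: split at 2 digits → 00° and 14.333′; 0 + 14.333/60 = 0.2388833
S ⇒ negate
Longitude: degrees = first 3 digits = 83, minutes = 12.1991; 83 + 12.1991/60 = 83.2033183
W ⇒ negate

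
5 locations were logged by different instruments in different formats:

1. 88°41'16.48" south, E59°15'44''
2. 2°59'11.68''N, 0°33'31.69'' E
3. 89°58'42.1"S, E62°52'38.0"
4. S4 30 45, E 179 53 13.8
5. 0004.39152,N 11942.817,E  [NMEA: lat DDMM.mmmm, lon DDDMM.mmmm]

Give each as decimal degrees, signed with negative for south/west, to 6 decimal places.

1. -88.687911, 59.262222
2. 2.986578, 0.558803
3. -89.978361, 62.877222
4. -4.512500, 179.887167
5. 0.073192, 119.713617

Point 1:
  Lat: 88 + 41/60 + 16.48/3600 = 88.6879111
  S ⇒ negate
  λ: 15′ + 44″ = 15.73333′; 59 + 15.73333/60 = 59.2622222
  E → positive
Point 2:
  Lat: 2 + 59/60 + 11.68/3600 = 2.9865778
  N ⇒ keep positive
  Longitude: 33′ + 31.69″ = 33.52817′; 0 + 33.52817/60 = 0.5588028
  E ⇒ keep positive
Point 3:
  Lat: 89° + 58/60 + 42.1/3600 = 89 + 0.966667 + 0.011694 = 89.9783611
  hemisphere S, so the sign is −
  Lon: 52′ + 38″ = 52.63333′; 62 + 52.63333/60 = 62.8772222
  E ⇒ keep positive
Point 4:
  Latitude: 4° + 30/60 + 45/3600 = 4 + 0.500000 + 0.012500 = 4.5125000
  S ⇒ negate
  λ: 179° + 53/60 + 13.8/3600 = 179 + 0.883333 + 0.003833 = 179.8871667
  E → positive
Point 5:
  φ: split at 2 digits → 00° and 4.39152′; 0 + 4.39152/60 = 0.0731920
  N → positive
  Longitude: split at 3 digits → 119° and 42.817′; 119 + 42.817/60 = 119.7136167
  E → positive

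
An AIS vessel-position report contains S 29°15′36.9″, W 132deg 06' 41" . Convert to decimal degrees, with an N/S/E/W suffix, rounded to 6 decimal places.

Latitude: 29 + 15/60 + 36.9/3600 = 29.2602500
λ: 132 + 6/60 + 41/3600 = 132.1113889

29.260250° S, 132.111389° W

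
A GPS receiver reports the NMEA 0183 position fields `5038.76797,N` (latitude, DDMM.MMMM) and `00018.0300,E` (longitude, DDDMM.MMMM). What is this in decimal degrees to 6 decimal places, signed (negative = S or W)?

Lat: degrees = first 2 digits = 50, minutes = 38.76797; 50 + 38.76797/60 = 50.6461328
N → positive
λ: degrees = first 3 digits = 0, minutes = 18.03; 0 + 18.03/60 = 0.3005000
E ⇒ keep positive

50.646133, 0.300500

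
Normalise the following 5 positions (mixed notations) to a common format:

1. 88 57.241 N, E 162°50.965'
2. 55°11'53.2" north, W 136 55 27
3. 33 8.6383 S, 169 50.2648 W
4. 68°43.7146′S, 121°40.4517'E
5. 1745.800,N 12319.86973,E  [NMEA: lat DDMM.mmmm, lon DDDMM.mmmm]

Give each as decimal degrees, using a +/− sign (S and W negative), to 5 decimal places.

1. 88.95402, 162.84942
2. 55.19811, -136.92417
3. -33.14397, -169.83775
4. -68.72858, 121.67420
5. 17.76333, 123.33116

Point 1:
  φ: 88 + 57.241/60 = 88.954017
  N ⇒ keep positive
  Lon: 162 + 50.965/60 = 162.849417
  E ⇒ keep positive
Point 2:
  φ: 55° + 11/60 + 53.2/3600 = 55 + 0.183333 + 0.014778 = 55.198111
  N → positive
  Lon: 55′ + 27″ = 55.45000′; 136 + 55.45000/60 = 136.924167
  W ⇒ negate
Point 3:
  φ: 8.6383′ = 0.143972°; total 33.143972
  hemisphere S, so the sign is −
  λ: 50.2648′ = 0.837747°; total 169.837747
  hemisphere W, so the sign is −
Point 4:
  φ: 43.7146′ = 0.728577°; total 68.728577
  hemisphere S, so the sign is −
  Lon: 40.4517′ = 0.674195°; total 121.674195
  E → positive
Point 5:
  Lat: degrees = first 2 digits = 17, minutes = 45.8; 17 + 45.8/60 = 17.763333
  N → positive
  λ: degrees = first 3 digits = 123, minutes = 19.86973; 123 + 19.86973/60 = 123.331162
  E ⇒ keep positive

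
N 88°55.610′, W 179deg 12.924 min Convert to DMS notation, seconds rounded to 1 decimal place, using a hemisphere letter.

88°55′36.6″ N, 179°12′55.4″ W

Lat: 55.61000′ → 55′ and 0.61000 × 60 = 36.600″
λ: 12.92400′ → 12′ and 0.92400 × 60 = 55.440″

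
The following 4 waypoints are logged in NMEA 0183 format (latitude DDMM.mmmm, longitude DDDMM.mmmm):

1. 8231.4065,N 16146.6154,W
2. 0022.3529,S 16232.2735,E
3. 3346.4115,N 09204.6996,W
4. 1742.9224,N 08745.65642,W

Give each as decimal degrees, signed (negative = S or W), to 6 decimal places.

Point 1:
  Lat: degrees = first 2 digits = 82, minutes = 31.4065; 82 + 31.4065/60 = 82.5234417
  N → positive
  λ: degrees = first 3 digits = 161, minutes = 46.6154; 161 + 46.6154/60 = 161.7769233
  hemisphere W, so the sign is −
Point 2:
  φ: degrees = first 2 digits = 0, minutes = 22.3529; 0 + 22.3529/60 = 0.3725483
  S → negative
  λ: degrees = first 3 digits = 162, minutes = 32.2735; 162 + 32.2735/60 = 162.5378917
  E → positive
Point 3:
  Lat: split at 2 digits → 33° and 46.4115′; 33 + 46.4115/60 = 33.7735250
  N → positive
  λ: split at 3 digits → 092° and 4.6996′; 92 + 4.6996/60 = 92.0783267
  W ⇒ negate
Point 4:
  φ: split at 2 digits → 17° and 42.9224′; 17 + 42.9224/60 = 17.7153733
  N ⇒ keep positive
  Longitude: degrees = first 3 digits = 87, minutes = 45.65642; 87 + 45.65642/60 = 87.7609403
  hemisphere W, so the sign is −

1. 82.523442, -161.776923
2. -0.372548, 162.537892
3. 33.773525, -92.078327
4. 17.715373, -87.760940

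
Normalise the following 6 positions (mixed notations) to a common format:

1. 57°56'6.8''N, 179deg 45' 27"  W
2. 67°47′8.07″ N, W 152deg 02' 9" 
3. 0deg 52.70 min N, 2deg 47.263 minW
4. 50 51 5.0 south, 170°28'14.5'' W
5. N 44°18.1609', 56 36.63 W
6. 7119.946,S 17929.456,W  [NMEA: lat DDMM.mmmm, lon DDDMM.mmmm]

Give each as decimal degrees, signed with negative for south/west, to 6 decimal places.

1. 57.935222, -179.757500
2. 67.785575, -152.035833
3. 0.878333, -2.787717
4. -50.851389, -170.470694
5. 44.302682, -56.610500
6. -71.332433, -179.490933

Point 1:
  Lat: 57° + 56/60 + 6.8/3600 = 57 + 0.933333 + 0.001889 = 57.9352222
  N → positive
  Lon: 179 + 45/60 + 27/3600 = 179.7575000
  W ⇒ negate
Point 2:
  Lat: 47′ + 8.07″ = 47.13450′; 67 + 47.13450/60 = 67.7855750
  N → positive
  λ: 152 + 2/60 + 9/3600 = 152.0358333
  hemisphere W, so the sign is −
Point 3:
  φ: 0 + 52.7/60 = 0.8783333
  N → positive
  λ: 47.263′ = 0.787717°; total 2.7877167
  W ⇒ negate
Point 4:
  φ: 51′ + 5″ = 51.08333′; 50 + 51.08333/60 = 50.8513889
  hemisphere S, so the sign is −
  Lon: 170° + 28/60 + 14.5/3600 = 170 + 0.466667 + 0.004028 = 170.4706944
  W ⇒ negate
Point 5:
  Latitude: 18.1609′ = 0.302682°; total 44.3026817
  N ⇒ keep positive
  Lon: 56 + 36.63/60 = 56.6105000
  W → negative
Point 6:
  φ: split at 2 digits → 71° and 19.946′; 71 + 19.946/60 = 71.3324333
  hemisphere S, so the sign is −
  Lon: degrees = first 3 digits = 179, minutes = 29.456; 179 + 29.456/60 = 179.4909333
  W → negative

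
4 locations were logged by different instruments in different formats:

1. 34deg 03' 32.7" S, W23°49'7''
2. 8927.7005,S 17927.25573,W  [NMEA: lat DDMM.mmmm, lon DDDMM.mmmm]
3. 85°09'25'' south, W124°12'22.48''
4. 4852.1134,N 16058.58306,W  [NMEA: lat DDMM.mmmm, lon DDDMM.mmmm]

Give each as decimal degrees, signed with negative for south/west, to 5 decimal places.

1. -34.05908, -23.81861
2. -89.46168, -179.45426
3. -85.15694, -124.20624
4. 48.86856, -160.97638

Point 1:
  φ: 34° + 3/60 + 32.7/3600 = 34 + 0.050000 + 0.009083 = 34.059083
  hemisphere S, so the sign is −
  Longitude: 49′ + 7″ = 49.11667′; 23 + 49.11667/60 = 23.818611
  W ⇒ negate
Point 2:
  Lat: degrees = first 2 digits = 89, minutes = 27.7005; 89 + 27.7005/60 = 89.461675
  S ⇒ negate
  Longitude: degrees = first 3 digits = 179, minutes = 27.25573; 179 + 27.25573/60 = 179.454262
  W → negative
Point 3:
  φ: 85° + 9/60 + 25/3600 = 85 + 0.150000 + 0.006944 = 85.156944
  hemisphere S, so the sign is −
  Longitude: 12′ + 22.48″ = 12.37467′; 124 + 12.37467/60 = 124.206244
  W ⇒ negate
Point 4:
  Lat: split at 2 digits → 48° and 52.1134′; 48 + 52.1134/60 = 48.868557
  N → positive
  λ: split at 3 digits → 160° and 58.58306′; 160 + 58.58306/60 = 160.976384
  W ⇒ negate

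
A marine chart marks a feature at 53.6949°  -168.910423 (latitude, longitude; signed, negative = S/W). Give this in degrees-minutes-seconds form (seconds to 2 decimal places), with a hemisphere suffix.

Lat: 0.694900° → 41.69400′; 0.69400 × 60 = 41.6400″
Longitude is negative → W; |value| = 168.910423
λ: whole degrees 168; 54.62538′ → 54′ and 37.5228″

53°41′41.64″ N, 168°54′37.52″ W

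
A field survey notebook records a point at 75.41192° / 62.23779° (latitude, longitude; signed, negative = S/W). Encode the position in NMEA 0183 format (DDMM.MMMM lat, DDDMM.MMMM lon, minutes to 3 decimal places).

φ: 75° + 0.411920 × 60 = 75° 24.71520′
λ: minutes = (62.237790 − 62) × 60 = 14.26740

7524.715,N / 06214.267,E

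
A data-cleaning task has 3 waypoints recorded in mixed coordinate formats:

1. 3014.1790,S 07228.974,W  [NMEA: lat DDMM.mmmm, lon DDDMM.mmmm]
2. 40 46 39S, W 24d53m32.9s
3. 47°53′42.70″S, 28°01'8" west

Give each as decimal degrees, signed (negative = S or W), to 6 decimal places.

1. -30.236317, -72.482900
2. -40.777500, -24.892472
3. -47.895194, -28.018889

Point 1:
  φ: degrees = first 2 digits = 30, minutes = 14.179; 30 + 14.179/60 = 30.2363167
  S ⇒ negate
  Lon: degrees = first 3 digits = 72, minutes = 28.974; 72 + 28.974/60 = 72.4829000
  W ⇒ negate
Point 2:
  Lat: 40° + 46/60 + 39/3600 = 40 + 0.766667 + 0.010833 = 40.7775000
  hemisphere S, so the sign is −
  λ: 24 + 53/60 + 32.9/3600 = 24.8924722
  W → negative
Point 3:
  Latitude: 53′ + 42.7″ = 53.71167′; 47 + 53.71167/60 = 47.8951944
  S → negative
  Longitude: 28° + 1/60 + 8/3600 = 28 + 0.016667 + 0.002222 = 28.0188889
  hemisphere W, so the sign is −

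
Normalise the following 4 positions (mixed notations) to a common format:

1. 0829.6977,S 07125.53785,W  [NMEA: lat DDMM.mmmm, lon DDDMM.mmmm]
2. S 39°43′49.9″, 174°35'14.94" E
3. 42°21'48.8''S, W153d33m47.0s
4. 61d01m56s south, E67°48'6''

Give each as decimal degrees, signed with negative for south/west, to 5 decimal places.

1. -8.49496, -71.42563
2. -39.73053, 174.58748
3. -42.36356, -153.56306
4. -61.03222, 67.80167

Point 1:
  Lat: degrees = first 2 digits = 8, minutes = 29.6977; 8 + 29.6977/60 = 8.494962
  hemisphere S, so the sign is −
  λ: degrees = first 3 digits = 71, minutes = 25.53785; 71 + 25.53785/60 = 71.425631
  hemisphere W, so the sign is −
Point 2:
  Lat: 43′ + 49.9″ = 43.83167′; 39 + 43.83167/60 = 39.730528
  S ⇒ negate
  Longitude: 174 + 35/60 + 14.94/3600 = 174.587483
  E ⇒ keep positive
Point 3:
  Lat: 42 + 21/60 + 48.8/3600 = 42.363556
  hemisphere S, so the sign is −
  Lon: 33′ + 47″ = 33.78333′; 153 + 33.78333/60 = 153.563056
  W ⇒ negate
Point 4:
  Lat: 61 + 1/60 + 56/3600 = 61.032222
  hemisphere S, so the sign is −
  Longitude: 67 + 48/60 + 6/3600 = 67.801667
  E ⇒ keep positive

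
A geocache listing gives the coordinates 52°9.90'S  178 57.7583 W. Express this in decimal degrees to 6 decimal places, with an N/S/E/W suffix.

52.165000° S, 178.962638° W

Lat: 52 + 9.9/60 = 52.1650000
λ: 178 + 57.7583/60 = 178.9626383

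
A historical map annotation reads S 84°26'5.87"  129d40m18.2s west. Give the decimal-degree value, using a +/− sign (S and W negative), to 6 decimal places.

Lat: 26′ + 5.87″ = 26.09783′; 84 + 26.09783/60 = 84.4349639
S ⇒ negate
Longitude: 129 + 40/60 + 18.2/3600 = 129.6717222
hemisphere W, so the sign is −

-84.434964, -129.671722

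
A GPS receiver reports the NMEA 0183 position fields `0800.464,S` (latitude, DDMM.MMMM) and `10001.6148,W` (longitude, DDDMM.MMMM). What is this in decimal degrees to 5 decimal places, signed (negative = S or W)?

-8.00773, -100.02691

φ: degrees = first 2 digits = 8, minutes = 0.464; 8 + 0.464/60 = 8.007733
S → negative
Longitude: degrees = first 3 digits = 100, minutes = 1.6148; 100 + 1.6148/60 = 100.026913
W ⇒ negate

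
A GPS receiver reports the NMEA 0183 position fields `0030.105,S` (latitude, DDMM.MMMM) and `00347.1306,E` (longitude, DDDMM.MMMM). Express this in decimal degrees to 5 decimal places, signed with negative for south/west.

φ: split at 2 digits → 00° and 30.105′; 0 + 30.105/60 = 0.501750
hemisphere S, so the sign is −
Longitude: degrees = first 3 digits = 3, minutes = 47.1306; 3 + 47.1306/60 = 3.785510
E → positive

-0.50175, 3.78551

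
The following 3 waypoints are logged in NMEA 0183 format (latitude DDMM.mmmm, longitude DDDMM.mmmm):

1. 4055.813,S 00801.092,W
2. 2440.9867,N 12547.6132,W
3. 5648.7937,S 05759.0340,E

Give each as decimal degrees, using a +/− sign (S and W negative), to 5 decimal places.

1. -40.93022, -8.01820
2. 24.68311, -125.79355
3. -56.81323, 57.98390

Point 1:
  φ: split at 2 digits → 40° and 55.813′; 40 + 55.813/60 = 40.930217
  S → negative
  Longitude: split at 3 digits → 008° and 1.092′; 8 + 1.092/60 = 8.018200
  W → negative
Point 2:
  Lat: degrees = first 2 digits = 24, minutes = 40.9867; 24 + 40.9867/60 = 24.683112
  N → positive
  Longitude: split at 3 digits → 125° and 47.6132′; 125 + 47.6132/60 = 125.793553
  W → negative
Point 3:
  Latitude: split at 2 digits → 56° and 48.7937′; 56 + 48.7937/60 = 56.813228
  hemisphere S, so the sign is −
  Longitude: split at 3 digits → 057° and 59.034′; 57 + 59.034/60 = 57.983900
  E ⇒ keep positive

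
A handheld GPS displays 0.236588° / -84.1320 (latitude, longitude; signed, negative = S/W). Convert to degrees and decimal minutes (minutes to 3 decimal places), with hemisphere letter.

0° 14.195′ N, 84° 7.920′ W

Lat: fractional part 0.236588 → 14.19528 minutes
Longitude is negative → W; |value| = 84.132000
Longitude: 84° + 0.132000 × 60 = 84° 7.92000′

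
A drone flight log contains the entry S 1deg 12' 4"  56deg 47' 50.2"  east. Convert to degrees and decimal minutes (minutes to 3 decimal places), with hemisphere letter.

1° 12.067′ S, 56° 47.837′ E

Lat: seconds/60 = 0.06667; minutes = 12 + 0.06667 = 12.06667
Longitude: 47 + 50.2/60 = 47.83667′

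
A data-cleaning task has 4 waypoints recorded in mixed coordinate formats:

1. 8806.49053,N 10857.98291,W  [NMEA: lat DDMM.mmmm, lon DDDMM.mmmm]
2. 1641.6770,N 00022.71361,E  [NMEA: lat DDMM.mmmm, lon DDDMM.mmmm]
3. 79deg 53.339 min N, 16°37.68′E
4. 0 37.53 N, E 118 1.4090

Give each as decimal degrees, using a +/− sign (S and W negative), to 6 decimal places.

1. 88.108176, -108.966382
2. 16.694617, 0.378560
3. 79.888983, 16.628000
4. 0.625500, 118.023483

Point 1:
  φ: split at 2 digits → 88° and 6.49053′; 88 + 6.49053/60 = 88.1081755
  N → positive
  λ: degrees = first 3 digits = 108, minutes = 57.98291; 108 + 57.98291/60 = 108.9663818
  hemisphere W, so the sign is −
Point 2:
  φ: split at 2 digits → 16° and 41.677′; 16 + 41.677/60 = 16.6946167
  N ⇒ keep positive
  Lon: split at 3 digits → 000° and 22.71361′; 0 + 22.71361/60 = 0.3785602
  E → positive
Point 3:
  φ: 79 + 53.339/60 = 79.8889833
  N → positive
  λ: 37.68′ = 0.628000°; total 16.6280000
  E → positive
Point 4:
  Lat: 0 + 37.53/60 = 0.6255000
  N ⇒ keep positive
  λ: 1.409′ = 0.023483°; total 118.0234833
  E → positive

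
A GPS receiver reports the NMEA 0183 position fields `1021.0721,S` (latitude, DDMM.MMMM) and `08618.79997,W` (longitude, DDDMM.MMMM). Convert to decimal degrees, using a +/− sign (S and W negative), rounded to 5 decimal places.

φ: degrees = first 2 digits = 10, minutes = 21.0721; 10 + 21.0721/60 = 10.351202
S ⇒ negate
Longitude: degrees = first 3 digits = 86, minutes = 18.79997; 86 + 18.79997/60 = 86.313333
W → negative

-10.35120, -86.31333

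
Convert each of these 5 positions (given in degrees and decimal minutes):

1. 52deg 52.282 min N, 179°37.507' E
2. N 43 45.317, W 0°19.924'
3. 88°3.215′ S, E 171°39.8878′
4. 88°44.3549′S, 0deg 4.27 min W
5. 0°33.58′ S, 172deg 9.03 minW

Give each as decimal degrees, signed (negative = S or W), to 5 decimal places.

1. 52.87137, 179.62512
2. 43.75528, -0.33207
3. -88.05358, 171.66480
4. -88.73925, -0.07117
5. -0.55967, -172.15050

Point 1:
  Latitude: 52 + 52.282/60 = 52.871367
  N ⇒ keep positive
  Longitude: 179 + 37.507/60 = 179.625117
  E ⇒ keep positive
Point 2:
  Latitude: 45.317′ = 0.755283°; total 43.755283
  N → positive
  λ: 19.924′ = 0.332067°; total 0.332067
  W → negative
Point 3:
  φ: 88 + 3.215/60 = 88.053583
  S ⇒ negate
  λ: 171 + 39.8878/60 = 171.664797
  E → positive
Point 4:
  Lat: 88 + 44.3549/60 = 88.739248
  S ⇒ negate
  Lon: 4.27′ = 0.071167°; total 0.071167
  hemisphere W, so the sign is −
Point 5:
  Latitude: 0 + 33.58/60 = 0.559667
  hemisphere S, so the sign is −
  λ: 172 + 9.03/60 = 172.150500
  hemisphere W, so the sign is −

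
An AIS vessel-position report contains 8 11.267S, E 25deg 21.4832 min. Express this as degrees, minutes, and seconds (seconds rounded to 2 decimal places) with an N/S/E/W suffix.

φ: fractional minutes 0.26700 × 60 = 16.0200″
Longitude: 21.48320′ → 21′ and 0.48320 × 60 = 28.9920″

8°11′16.02″ S, 25°21′28.99″ E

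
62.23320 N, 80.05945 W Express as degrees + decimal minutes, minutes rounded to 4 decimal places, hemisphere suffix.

φ: 62° + 0.233200 × 60 = 62° 13.992000′
λ: 80° + 0.059450 × 60 = 80° 3.567000′

62° 13.9920′ N, 80° 3.5670′ W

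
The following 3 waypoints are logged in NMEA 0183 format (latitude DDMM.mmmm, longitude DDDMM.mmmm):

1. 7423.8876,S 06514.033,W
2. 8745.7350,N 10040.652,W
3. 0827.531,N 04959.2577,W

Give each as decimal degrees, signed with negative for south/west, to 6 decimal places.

Point 1:
  Latitude: degrees = first 2 digits = 74, minutes = 23.8876; 74 + 23.8876/60 = 74.3981267
  hemisphere S, so the sign is −
  λ: split at 3 digits → 065° and 14.033′; 65 + 14.033/60 = 65.2338833
  W ⇒ negate
Point 2:
  Lat: degrees = first 2 digits = 87, minutes = 45.735; 87 + 45.735/60 = 87.7622500
  N → positive
  Lon: degrees = first 3 digits = 100, minutes = 40.652; 100 + 40.652/60 = 100.6775333
  W → negative
Point 3:
  Latitude: degrees = first 2 digits = 8, minutes = 27.531; 8 + 27.531/60 = 8.4588500
  N → positive
  λ: split at 3 digits → 049° and 59.2577′; 49 + 59.2577/60 = 49.9876283
  hemisphere W, so the sign is −

1. -74.398127, -65.233883
2. 87.762250, -100.677533
3. 8.458850, -49.987628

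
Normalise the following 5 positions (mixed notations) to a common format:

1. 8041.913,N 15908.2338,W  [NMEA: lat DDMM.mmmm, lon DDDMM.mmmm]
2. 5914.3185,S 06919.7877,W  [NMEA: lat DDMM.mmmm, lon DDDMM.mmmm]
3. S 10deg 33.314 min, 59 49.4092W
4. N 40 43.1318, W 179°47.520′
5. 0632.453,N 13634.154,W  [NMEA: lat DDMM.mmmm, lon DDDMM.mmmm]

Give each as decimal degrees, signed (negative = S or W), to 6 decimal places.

1. 80.698550, -159.137230
2. -59.238642, -69.329795
3. -10.555233, -59.823487
4. 40.718863, -179.792000
5. 6.540883, -136.569233

Point 1:
  φ: split at 2 digits → 80° and 41.913′; 80 + 41.913/60 = 80.6985500
  N ⇒ keep positive
  λ: split at 3 digits → 159° and 8.2338′; 159 + 8.2338/60 = 159.1372300
  W → negative
Point 2:
  Lat: split at 2 digits → 59° and 14.3185′; 59 + 14.3185/60 = 59.2386417
  hemisphere S, so the sign is −
  Lon: degrees = first 3 digits = 69, minutes = 19.7877; 69 + 19.7877/60 = 69.3297950
  W → negative
Point 3:
  Latitude: 10 + 33.314/60 = 10.5552333
  S → negative
  Lon: 59 + 49.4092/60 = 59.8234867
  W ⇒ negate
Point 4:
  Lat: 40 + 43.1318/60 = 40.7188633
  N ⇒ keep positive
  Longitude: 179 + 47.52/60 = 179.7920000
  W ⇒ negate
Point 5:
  Lat: split at 2 digits → 06° and 32.453′; 6 + 32.453/60 = 6.5408833
  N → positive
  λ: split at 3 digits → 136° and 34.154′; 136 + 34.154/60 = 136.5692333
  W ⇒ negate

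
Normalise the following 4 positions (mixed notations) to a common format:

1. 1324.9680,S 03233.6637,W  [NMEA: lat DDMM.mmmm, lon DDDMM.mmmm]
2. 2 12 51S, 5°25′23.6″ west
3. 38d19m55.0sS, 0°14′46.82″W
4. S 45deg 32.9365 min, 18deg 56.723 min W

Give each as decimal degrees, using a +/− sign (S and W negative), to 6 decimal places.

Point 1:
  φ: degrees = first 2 digits = 13, minutes = 24.968; 13 + 24.968/60 = 13.4161333
  hemisphere S, so the sign is −
  λ: degrees = first 3 digits = 32, minutes = 33.6637; 32 + 33.6637/60 = 32.5610617
  hemisphere W, so the sign is −
Point 2:
  Latitude: 2° + 12/60 + 51/3600 = 2 + 0.200000 + 0.014167 = 2.2141667
  hemisphere S, so the sign is −
  λ: 5° + 25/60 + 23.6/3600 = 5 + 0.416667 + 0.006556 = 5.4232222
  W → negative
Point 3:
  φ: 38° + 19/60 + 55/3600 = 38 + 0.316667 + 0.015278 = 38.3319444
  S → negative
  λ: 0° + 14/60 + 46.82/3600 = 0 + 0.233333 + 0.013006 = 0.2463389
  W ⇒ negate
Point 4:
  Lat: 45 + 32.9365/60 = 45.5489417
  S → negative
  Longitude: 56.723′ = 0.945383°; total 18.9453833
  W → negative

1. -13.416133, -32.561062
2. -2.214167, -5.423222
3. -38.331944, -0.246339
4. -45.548942, -18.945383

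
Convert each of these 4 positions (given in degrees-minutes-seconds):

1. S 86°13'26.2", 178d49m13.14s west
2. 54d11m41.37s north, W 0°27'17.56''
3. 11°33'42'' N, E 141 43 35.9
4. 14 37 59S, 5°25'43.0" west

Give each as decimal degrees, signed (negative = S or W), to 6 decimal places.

1. -86.223944, -178.820317
2. 54.194825, -0.454878
3. 11.561667, 141.726639
4. -14.633056, -5.428611

Point 1:
  Latitude: 86° + 13/60 + 26.2/3600 = 86 + 0.216667 + 0.007278 = 86.2239444
  hemisphere S, so the sign is −
  λ: 49′ + 13.14″ = 49.21900′; 178 + 49.21900/60 = 178.8203167
  W → negative
Point 2:
  φ: 11′ + 41.37″ = 11.68950′; 54 + 11.68950/60 = 54.1948250
  N ⇒ keep positive
  Lon: 27′ + 17.56″ = 27.29267′; 0 + 27.29267/60 = 0.4548778
  hemisphere W, so the sign is −
Point 3:
  φ: 11° + 33/60 + 42/3600 = 11 + 0.550000 + 0.011667 = 11.5616667
  N ⇒ keep positive
  Longitude: 141° + 43/60 + 35.9/3600 = 141 + 0.716667 + 0.009972 = 141.7266389
  E → positive
Point 4:
  φ: 14 + 37/60 + 59/3600 = 14.6330556
  S → negative
  λ: 5 + 25/60 + 43/3600 = 5.4286111
  W ⇒ negate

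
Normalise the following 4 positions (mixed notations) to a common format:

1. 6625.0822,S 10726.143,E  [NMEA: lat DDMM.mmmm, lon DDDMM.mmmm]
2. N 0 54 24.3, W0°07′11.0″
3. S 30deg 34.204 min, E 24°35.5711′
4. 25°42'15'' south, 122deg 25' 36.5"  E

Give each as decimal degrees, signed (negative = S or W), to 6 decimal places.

1. -66.418037, 107.435717
2. 0.906750, -0.119722
3. -30.570067, 24.592852
4. -25.704167, 122.426806

Point 1:
  φ: split at 2 digits → 66° and 25.0822′; 66 + 25.0822/60 = 66.4180367
  hemisphere S, so the sign is −
  λ: split at 3 digits → 107° and 26.143′; 107 + 26.143/60 = 107.4357167
  E → positive
Point 2:
  φ: 54′ + 24.3″ = 54.40500′; 0 + 54.40500/60 = 0.9067500
  N ⇒ keep positive
  λ: 0° + 7/60 + 11/3600 = 0 + 0.116667 + 0.003056 = 0.1197222
  hemisphere W, so the sign is −
Point 3:
  Latitude: 30 + 34.204/60 = 30.5700667
  S ⇒ negate
  Lon: 24 + 35.5711/60 = 24.5928517
  E ⇒ keep positive
Point 4:
  Lat: 25 + 42/60 + 15/3600 = 25.7041667
  S ⇒ negate
  Longitude: 122° + 25/60 + 36.5/3600 = 122 + 0.416667 + 0.010139 = 122.4268056
  E ⇒ keep positive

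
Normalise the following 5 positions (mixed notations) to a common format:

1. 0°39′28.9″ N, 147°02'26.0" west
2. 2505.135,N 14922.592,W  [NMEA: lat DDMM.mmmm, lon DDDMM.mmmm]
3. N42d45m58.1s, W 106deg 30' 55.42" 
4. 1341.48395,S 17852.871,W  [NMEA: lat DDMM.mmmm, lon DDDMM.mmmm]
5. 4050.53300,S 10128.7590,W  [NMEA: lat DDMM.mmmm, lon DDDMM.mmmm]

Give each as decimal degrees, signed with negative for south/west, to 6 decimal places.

1. 0.658028, -147.040556
2. 25.085583, -149.376533
3. 42.766139, -106.515394
4. -13.691399, -178.881183
5. -40.842217, -101.479317

Point 1:
  Latitude: 39′ + 28.9″ = 39.48167′; 0 + 39.48167/60 = 0.6580278
  N ⇒ keep positive
  λ: 2′ + 26″ = 2.43333′; 147 + 2.43333/60 = 147.0405556
  W ⇒ negate
Point 2:
  φ: degrees = first 2 digits = 25, minutes = 5.135; 25 + 5.135/60 = 25.0855833
  N ⇒ keep positive
  λ: degrees = first 3 digits = 149, minutes = 22.592; 149 + 22.592/60 = 149.3765333
  hemisphere W, so the sign is −
Point 3:
  Latitude: 42 + 45/60 + 58.1/3600 = 42.7661389
  N ⇒ keep positive
  Lon: 30′ + 55.42″ = 30.92367′; 106 + 30.92367/60 = 106.5153944
  W ⇒ negate
Point 4:
  Lat: degrees = first 2 digits = 13, minutes = 41.48395; 13 + 41.48395/60 = 13.6913992
  S → negative
  Lon: split at 3 digits → 178° and 52.871′; 178 + 52.871/60 = 178.8811833
  hemisphere W, so the sign is −
Point 5:
  Latitude: degrees = first 2 digits = 40, minutes = 50.533; 40 + 50.533/60 = 40.8422167
  S → negative
  Lon: degrees = first 3 digits = 101, minutes = 28.759; 101 + 28.759/60 = 101.4793167
  W → negative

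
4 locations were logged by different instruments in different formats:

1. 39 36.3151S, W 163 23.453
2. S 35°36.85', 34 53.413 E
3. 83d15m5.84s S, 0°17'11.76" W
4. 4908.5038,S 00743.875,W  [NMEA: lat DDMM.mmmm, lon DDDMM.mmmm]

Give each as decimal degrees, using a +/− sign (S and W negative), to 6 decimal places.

1. -39.605252, -163.390883
2. -35.614167, 34.890217
3. -83.251622, -0.286600
4. -49.141730, -7.731250

Point 1:
  φ: 39 + 36.3151/60 = 39.6052517
  S ⇒ negate
  Longitude: 163 + 23.453/60 = 163.3908833
  W → negative
Point 2:
  φ: 35 + 36.85/60 = 35.6141667
  hemisphere S, so the sign is −
  Longitude: 53.413′ = 0.890217°; total 34.8902167
  E ⇒ keep positive
Point 3:
  Latitude: 83 + 15/60 + 5.84/3600 = 83.2516222
  S → negative
  Lon: 0 + 17/60 + 11.76/3600 = 0.2866000
  W ⇒ negate
Point 4:
  Latitude: degrees = first 2 digits = 49, minutes = 8.5038; 49 + 8.5038/60 = 49.1417300
  hemisphere S, so the sign is −
  Longitude: split at 3 digits → 007° and 43.875′; 7 + 43.875/60 = 7.7312500
  W ⇒ negate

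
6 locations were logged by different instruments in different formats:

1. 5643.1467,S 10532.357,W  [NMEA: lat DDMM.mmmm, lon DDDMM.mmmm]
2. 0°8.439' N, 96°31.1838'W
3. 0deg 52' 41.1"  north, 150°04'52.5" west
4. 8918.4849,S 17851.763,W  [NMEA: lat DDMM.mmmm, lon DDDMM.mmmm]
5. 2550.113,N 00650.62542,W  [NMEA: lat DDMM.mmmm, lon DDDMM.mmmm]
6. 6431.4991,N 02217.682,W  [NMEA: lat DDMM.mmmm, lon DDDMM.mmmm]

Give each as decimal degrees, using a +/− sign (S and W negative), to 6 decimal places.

Point 1:
  Lat: split at 2 digits → 56° and 43.1467′; 56 + 43.1467/60 = 56.7191117
  hemisphere S, so the sign is −
  λ: degrees = first 3 digits = 105, minutes = 32.357; 105 + 32.357/60 = 105.5392833
  W ⇒ negate
Point 2:
  Latitude: 8.439′ = 0.140650°; total 0.1406500
  N ⇒ keep positive
  λ: 31.1838′ = 0.519730°; total 96.5197300
  W → negative
Point 3:
  φ: 0° + 52/60 + 41.1/3600 = 0 + 0.866667 + 0.011417 = 0.8780833
  N → positive
  Lon: 150° + 4/60 + 52.5/3600 = 150 + 0.066667 + 0.014583 = 150.0812500
  W → negative
Point 4:
  φ: degrees = first 2 digits = 89, minutes = 18.4849; 89 + 18.4849/60 = 89.3080817
  S → negative
  Longitude: degrees = first 3 digits = 178, minutes = 51.763; 178 + 51.763/60 = 178.8627167
  W ⇒ negate
Point 5:
  φ: split at 2 digits → 25° and 50.113′; 25 + 50.113/60 = 25.8352167
  N ⇒ keep positive
  Lon: degrees = first 3 digits = 6, minutes = 50.62542; 6 + 50.62542/60 = 6.8437570
  W ⇒ negate
Point 6:
  Lat: split at 2 digits → 64° and 31.4991′; 64 + 31.4991/60 = 64.5249850
  N → positive
  Longitude: degrees = first 3 digits = 22, minutes = 17.682; 22 + 17.682/60 = 22.2947000
  W → negative

1. -56.719112, -105.539283
2. 0.140650, -96.519730
3. 0.878083, -150.081250
4. -89.308082, -178.862717
5. 25.835217, -6.843757
6. 64.524985, -22.294700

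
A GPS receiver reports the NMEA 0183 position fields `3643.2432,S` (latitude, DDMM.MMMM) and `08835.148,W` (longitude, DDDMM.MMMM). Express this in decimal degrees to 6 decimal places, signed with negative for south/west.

φ: degrees = first 2 digits = 36, minutes = 43.2432; 36 + 43.2432/60 = 36.7207200
S ⇒ negate
λ: degrees = first 3 digits = 88, minutes = 35.148; 88 + 35.148/60 = 88.5858000
W → negative

-36.720720, -88.585800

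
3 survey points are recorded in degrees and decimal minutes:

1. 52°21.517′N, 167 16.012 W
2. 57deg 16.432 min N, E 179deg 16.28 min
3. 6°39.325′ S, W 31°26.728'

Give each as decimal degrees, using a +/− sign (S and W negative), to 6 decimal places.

1. 52.358617, -167.266867
2. 57.273867, 179.271333
3. -6.655417, -31.445467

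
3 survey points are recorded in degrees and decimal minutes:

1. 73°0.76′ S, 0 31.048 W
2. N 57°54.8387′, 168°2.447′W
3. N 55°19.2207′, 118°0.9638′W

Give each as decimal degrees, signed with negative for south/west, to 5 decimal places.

1. -73.01267, -0.51747
2. 57.91398, -168.04078
3. 55.32035, -118.01606

Point 1:
  Latitude: 73 + 0.76/60 = 73.012667
  hemisphere S, so the sign is −
  Longitude: 31.048′ = 0.517467°; total 0.517467
  W ⇒ negate
Point 2:
  φ: 54.8387′ = 0.913978°; total 57.913978
  N → positive
  Lon: 2.447′ = 0.040783°; total 168.040783
  W → negative
Point 3:
  Latitude: 55 + 19.2207/60 = 55.320345
  N ⇒ keep positive
  λ: 118 + 0.9638/60 = 118.016063
  W → negative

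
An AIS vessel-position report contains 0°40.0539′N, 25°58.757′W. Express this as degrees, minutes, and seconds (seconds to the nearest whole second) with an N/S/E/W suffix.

0°40′3″ N, 25°58′45″ W

φ: 40.05390′ → 40′ and 0.05390 × 60 = 3.23″
Longitude: 58.75700′ → 58′ and 0.75700 × 60 = 45.42″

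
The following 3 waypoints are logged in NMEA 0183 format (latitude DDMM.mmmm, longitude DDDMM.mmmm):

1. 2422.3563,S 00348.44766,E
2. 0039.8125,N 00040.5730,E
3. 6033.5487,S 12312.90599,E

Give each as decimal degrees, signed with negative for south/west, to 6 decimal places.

1. -24.372605, 3.807461
2. 0.663542, 0.676217
3. -60.559145, 123.215100

Point 1:
  Latitude: degrees = first 2 digits = 24, minutes = 22.3563; 24 + 22.3563/60 = 24.3726050
  S → negative
  Longitude: degrees = first 3 digits = 3, minutes = 48.44766; 3 + 48.44766/60 = 3.8074610
  E → positive
Point 2:
  Latitude: degrees = first 2 digits = 0, minutes = 39.8125; 0 + 39.8125/60 = 0.6635417
  N → positive
  λ: split at 3 digits → 000° and 40.573′; 0 + 40.573/60 = 0.6762167
  E → positive
Point 3:
  Lat: degrees = first 2 digits = 60, minutes = 33.5487; 60 + 33.5487/60 = 60.5591450
  S → negative
  λ: split at 3 digits → 123° and 12.90599′; 123 + 12.90599/60 = 123.2150998
  E → positive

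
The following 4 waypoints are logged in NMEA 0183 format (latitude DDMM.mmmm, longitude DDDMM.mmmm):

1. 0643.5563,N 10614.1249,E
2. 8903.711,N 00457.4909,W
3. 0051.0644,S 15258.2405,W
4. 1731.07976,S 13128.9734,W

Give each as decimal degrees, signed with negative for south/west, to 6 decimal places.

Point 1:
  Latitude: degrees = first 2 digits = 6, minutes = 43.5563; 6 + 43.5563/60 = 6.7259383
  N → positive
  Lon: split at 3 digits → 106° and 14.1249′; 106 + 14.1249/60 = 106.2354150
  E ⇒ keep positive
Point 2:
  φ: degrees = first 2 digits = 89, minutes = 3.711; 89 + 3.711/60 = 89.0618500
  N → positive
  Longitude: split at 3 digits → 004° and 57.4909′; 4 + 57.4909/60 = 4.9581817
  W → negative
Point 3:
  Latitude: split at 2 digits → 00° and 51.0644′; 0 + 51.0644/60 = 0.8510733
  hemisphere S, so the sign is −
  Lon: split at 3 digits → 152° and 58.2405′; 152 + 58.2405/60 = 152.9706750
  W → negative
Point 4:
  Lat: degrees = first 2 digits = 17, minutes = 31.07976; 17 + 31.07976/60 = 17.5179960
  hemisphere S, so the sign is −
  Longitude: split at 3 digits → 131° and 28.9734′; 131 + 28.9734/60 = 131.4828900
  W ⇒ negate

1. 6.725938, 106.235415
2. 89.061850, -4.958182
3. -0.851073, -152.970675
4. -17.517996, -131.482890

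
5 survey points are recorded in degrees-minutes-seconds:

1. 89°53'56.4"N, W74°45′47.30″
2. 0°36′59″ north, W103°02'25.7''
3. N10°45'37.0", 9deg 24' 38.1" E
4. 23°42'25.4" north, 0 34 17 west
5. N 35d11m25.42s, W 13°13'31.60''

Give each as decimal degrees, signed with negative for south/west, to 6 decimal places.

1. 89.899000, -74.763139
2. 0.616389, -103.040472
3. 10.760278, 9.410583
4. 23.707056, -0.571389
5. 35.190394, -13.225444

Point 1:
  Lat: 53′ + 56.4″ = 53.94000′; 89 + 53.94000/60 = 89.8990000
  N → positive
  λ: 74 + 45/60 + 47.3/3600 = 74.7631389
  W → negative
Point 2:
  Latitude: 0° + 36/60 + 59/3600 = 0 + 0.600000 + 0.016389 = 0.6163889
  N → positive
  Longitude: 103° + 2/60 + 25.7/3600 = 103 + 0.033333 + 0.007139 = 103.0404722
  W → negative
Point 3:
  Latitude: 10° + 45/60 + 37/3600 = 10 + 0.750000 + 0.010278 = 10.7602778
  N ⇒ keep positive
  Lon: 9 + 24/60 + 38.1/3600 = 9.4105833
  E ⇒ keep positive
Point 4:
  Lat: 23 + 42/60 + 25.4/3600 = 23.7070556
  N ⇒ keep positive
  Longitude: 0° + 34/60 + 17/3600 = 0 + 0.566667 + 0.004722 = 0.5713889
  hemisphere W, so the sign is −
Point 5:
  Lat: 11′ + 25.42″ = 11.42367′; 35 + 11.42367/60 = 35.1903944
  N ⇒ keep positive
  Lon: 13 + 13/60 + 31.6/3600 = 13.2254444
  W ⇒ negate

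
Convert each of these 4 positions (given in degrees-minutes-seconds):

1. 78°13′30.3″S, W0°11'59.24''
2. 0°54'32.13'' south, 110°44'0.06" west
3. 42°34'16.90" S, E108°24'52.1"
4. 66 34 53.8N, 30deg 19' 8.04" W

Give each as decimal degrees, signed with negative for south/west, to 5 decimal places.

Point 1:
  Lat: 78° + 13/60 + 30.3/3600 = 78 + 0.216667 + 0.008417 = 78.225083
  S → negative
  Longitude: 0 + 11/60 + 59.24/3600 = 0.199789
  W → negative
Point 2:
  φ: 0 + 54/60 + 32.13/3600 = 0.908925
  S ⇒ negate
  Lon: 44′ + 0.06″ = 44.00100′; 110 + 44.00100/60 = 110.733350
  W → negative
Point 3:
  Latitude: 42 + 34/60 + 16.9/3600 = 42.571361
  hemisphere S, so the sign is −
  Lon: 24′ + 52.1″ = 24.86833′; 108 + 24.86833/60 = 108.414472
  E → positive
Point 4:
  φ: 34′ + 53.8″ = 34.89667′; 66 + 34.89667/60 = 66.581611
  N → positive
  Longitude: 30 + 19/60 + 8.04/3600 = 30.318900
  W ⇒ negate

1. -78.22508, -0.19979
2. -0.90893, -110.73335
3. -42.57136, 108.41447
4. 66.58161, -30.31890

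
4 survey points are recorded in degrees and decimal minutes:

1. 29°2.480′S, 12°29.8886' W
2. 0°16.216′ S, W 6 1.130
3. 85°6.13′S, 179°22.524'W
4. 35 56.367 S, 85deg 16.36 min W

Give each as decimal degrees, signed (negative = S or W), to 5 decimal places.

1. -29.04133, -12.49814
2. -0.27027, -6.01883
3. -85.10217, -179.37540
4. -35.93945, -85.27267

Point 1:
  φ: 29 + 2.48/60 = 29.041333
  hemisphere S, so the sign is −
  λ: 29.8886′ = 0.498143°; total 12.498143
  W ⇒ negate
Point 2:
  Lat: 0 + 16.216/60 = 0.270267
  S → negative
  λ: 6 + 1.13/60 = 6.018833
  W → negative
Point 3:
  φ: 6.13′ = 0.102167°; total 85.102167
  hemisphere S, so the sign is −
  Longitude: 22.524′ = 0.375400°; total 179.375400
  W → negative
Point 4:
  Lat: 56.367′ = 0.939450°; total 35.939450
  S ⇒ negate
  λ: 16.36′ = 0.272667°; total 85.272667
  W ⇒ negate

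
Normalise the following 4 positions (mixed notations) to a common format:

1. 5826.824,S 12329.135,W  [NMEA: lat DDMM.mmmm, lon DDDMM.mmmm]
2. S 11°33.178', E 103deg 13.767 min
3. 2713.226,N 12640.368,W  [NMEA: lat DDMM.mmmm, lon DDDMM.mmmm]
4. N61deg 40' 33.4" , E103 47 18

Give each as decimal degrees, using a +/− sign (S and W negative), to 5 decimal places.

Point 1:
  Lat: degrees = first 2 digits = 58, minutes = 26.824; 58 + 26.824/60 = 58.447067
  S → negative
  Lon: split at 3 digits → 123° and 29.135′; 123 + 29.135/60 = 123.485583
  W ⇒ negate
Point 2:
  Latitude: 33.178′ = 0.552967°; total 11.552967
  S ⇒ negate
  Lon: 103 + 13.767/60 = 103.229450
  E → positive
Point 3:
  Lat: split at 2 digits → 27° and 13.226′; 27 + 13.226/60 = 27.220433
  N → positive
  Longitude: split at 3 digits → 126° and 40.368′; 126 + 40.368/60 = 126.672800
  W → negative
Point 4:
  φ: 61 + 40/60 + 33.4/3600 = 61.675944
  N → positive
  Longitude: 103 + 47/60 + 18/3600 = 103.788333
  E ⇒ keep positive

1. -58.44707, -123.48558
2. -11.55297, 103.22945
3. 27.22043, -126.67280
4. 61.67594, 103.78833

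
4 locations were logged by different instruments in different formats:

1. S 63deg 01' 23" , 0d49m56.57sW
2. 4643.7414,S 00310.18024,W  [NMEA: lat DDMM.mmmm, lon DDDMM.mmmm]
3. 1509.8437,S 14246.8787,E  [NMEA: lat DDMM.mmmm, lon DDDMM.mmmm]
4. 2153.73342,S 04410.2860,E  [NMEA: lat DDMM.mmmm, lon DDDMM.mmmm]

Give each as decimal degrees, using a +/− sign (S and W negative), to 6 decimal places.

Point 1:
  Latitude: 63° + 1/60 + 23/3600 = 63 + 0.016667 + 0.006389 = 63.0230556
  S → negative
  λ: 0° + 49/60 + 56.57/3600 = 0 + 0.816667 + 0.015714 = 0.8323806
  W → negative
Point 2:
  Lat: degrees = first 2 digits = 46, minutes = 43.7414; 46 + 43.7414/60 = 46.7290233
  hemisphere S, so the sign is −
  Lon: degrees = first 3 digits = 3, minutes = 10.18024; 3 + 10.18024/60 = 3.1696707
  hemisphere W, so the sign is −
Point 3:
  Latitude: degrees = first 2 digits = 15, minutes = 9.8437; 15 + 9.8437/60 = 15.1640617
  hemisphere S, so the sign is −
  λ: degrees = first 3 digits = 142, minutes = 46.8787; 142 + 46.8787/60 = 142.7813117
  E ⇒ keep positive
Point 4:
  Lat: degrees = first 2 digits = 21, minutes = 53.73342; 21 + 53.73342/60 = 21.8955570
  hemisphere S, so the sign is −
  Lon: split at 3 digits → 044° and 10.286′; 44 + 10.286/60 = 44.1714333
  E ⇒ keep positive

1. -63.023056, -0.832381
2. -46.729023, -3.169671
3. -15.164062, 142.781312
4. -21.895557, 44.171433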